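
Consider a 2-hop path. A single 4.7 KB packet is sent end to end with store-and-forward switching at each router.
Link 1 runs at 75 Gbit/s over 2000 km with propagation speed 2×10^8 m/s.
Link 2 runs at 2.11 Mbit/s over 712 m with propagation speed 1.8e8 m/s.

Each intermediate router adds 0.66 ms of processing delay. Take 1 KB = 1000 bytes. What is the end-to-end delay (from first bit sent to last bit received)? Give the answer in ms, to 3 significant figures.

L = 37600 bits.
Transmission delays (L/R per hop): 0.000501333, 17.8199 ms; sum = 17.8204 ms.
Propagation delays (d/s per hop): 10, 0.00395556 ms; sum = 10.004 ms.
Processing at 1 router(s): 1 × 0.66 ms = 0.66 ms.
End-to-end = 28.5 ms.

28.5 ms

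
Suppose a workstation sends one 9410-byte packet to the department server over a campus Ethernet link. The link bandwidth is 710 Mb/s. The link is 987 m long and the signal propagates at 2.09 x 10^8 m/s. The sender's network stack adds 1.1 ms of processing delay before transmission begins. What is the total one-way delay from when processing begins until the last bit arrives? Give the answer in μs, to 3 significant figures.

L = 9410 × 8 = 75280 bits.
Transmission delay = L/R = 75280 / 710000000 = 106.028 μs.
Propagation delay = d/s = 987 m / 209000000 m/s = 4.72249 μs.
Plus processing delay 1.1 ms = 1100 μs.
Total = 1210 μs.

1210 μs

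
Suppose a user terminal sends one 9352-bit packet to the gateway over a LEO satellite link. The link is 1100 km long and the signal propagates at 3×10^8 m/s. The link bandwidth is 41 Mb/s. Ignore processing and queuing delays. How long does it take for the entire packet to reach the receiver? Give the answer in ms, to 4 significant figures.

Transmission delay = L/R = 9352 / 41000000 = 0.228098 ms.
Propagation delay = d/s = 1100000 m / 300000000 m/s = 3.66667 ms.
Total = 3.895 ms.

3.895 ms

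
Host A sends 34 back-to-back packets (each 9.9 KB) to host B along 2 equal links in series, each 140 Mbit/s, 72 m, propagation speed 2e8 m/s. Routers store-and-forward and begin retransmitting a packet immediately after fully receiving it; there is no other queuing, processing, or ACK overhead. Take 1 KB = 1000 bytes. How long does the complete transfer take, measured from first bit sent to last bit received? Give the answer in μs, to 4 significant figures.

Per-hop transmission t_tx = L/R = 79200/140000000 = 565.714 μs.
Per-hop propagation t_prop = 72/200000000 = 0.36 μs.
Pipeline fill: first packet needs 2·t_tx to clear all hops; remaining 33 packets each add one t_tx.
Total = (2+34-1)·t_tx + 2·t_prop = 35·565.714 + 2·0.36 = 19800 μs.

19800 μs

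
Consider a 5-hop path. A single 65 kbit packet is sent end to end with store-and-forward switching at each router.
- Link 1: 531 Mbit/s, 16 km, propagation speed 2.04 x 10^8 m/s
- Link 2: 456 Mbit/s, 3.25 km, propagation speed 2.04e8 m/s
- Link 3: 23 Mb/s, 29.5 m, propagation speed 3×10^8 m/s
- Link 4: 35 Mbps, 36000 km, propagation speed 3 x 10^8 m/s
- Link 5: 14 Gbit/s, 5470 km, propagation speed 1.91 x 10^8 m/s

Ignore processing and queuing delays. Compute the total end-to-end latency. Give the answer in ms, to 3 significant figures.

L = 65000 bits.
Transmission delays (L/R per hop): 0.122411, 0.142544, 2.82609, 1.85714, 0.00464286 ms; sum = 4.95283 ms.
Propagation delays (d/s per hop): 0.0784314, 0.0159314, 9.83333e-05, 120, 28.6387 ms; sum = 148.733 ms.
End-to-end = 154 ms.

154 ms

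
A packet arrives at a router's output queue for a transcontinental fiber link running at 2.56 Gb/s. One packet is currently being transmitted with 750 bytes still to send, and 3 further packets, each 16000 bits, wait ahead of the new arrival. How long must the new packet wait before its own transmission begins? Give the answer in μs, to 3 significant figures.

Each queued packet: L/R = 16000/2560000000 = 6.25 μs.
3 queued → 18.75 μs.
Plus remaining 6000 bits of current packet: 2.34375 μs.
Queuing delay = 21.1 μs.

21.1 μs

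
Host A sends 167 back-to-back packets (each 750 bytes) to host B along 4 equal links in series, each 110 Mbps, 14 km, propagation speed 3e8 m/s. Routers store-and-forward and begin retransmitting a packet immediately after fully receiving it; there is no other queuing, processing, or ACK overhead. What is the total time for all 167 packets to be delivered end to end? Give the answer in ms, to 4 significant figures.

9.459 ms

Per-hop transmission t_tx = L/R = 6000/110000000 = 0.0545455 ms.
Per-hop propagation t_prop = 14000/300000000 = 0.0466667 ms.
Pipeline fill: first packet needs 4·t_tx to clear all hops; remaining 166 packets each add one t_tx.
Total = (4+167-1)·t_tx + 4·t_prop = 170·0.0545455 + 4·0.0466667 = 9.459 ms.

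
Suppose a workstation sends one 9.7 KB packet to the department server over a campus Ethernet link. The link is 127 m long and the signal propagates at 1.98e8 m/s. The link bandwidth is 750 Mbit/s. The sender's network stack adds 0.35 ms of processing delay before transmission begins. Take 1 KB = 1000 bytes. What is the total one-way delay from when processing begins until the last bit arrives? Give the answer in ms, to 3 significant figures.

0.454 ms

L = 77600 bits.
Transmission delay = L/R = 77600 / 750000000 = 0.103467 ms.
Propagation delay = d/s = 127 m / 198000000 m/s = 0.000641414 ms.
Plus processing delay 0.35 ms = 0.35 ms.
Total = 0.454 ms.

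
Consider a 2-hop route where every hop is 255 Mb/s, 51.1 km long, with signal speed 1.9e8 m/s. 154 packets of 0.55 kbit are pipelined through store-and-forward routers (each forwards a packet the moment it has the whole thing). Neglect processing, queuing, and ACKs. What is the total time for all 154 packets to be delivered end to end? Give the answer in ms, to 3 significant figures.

0.872 ms

Per-hop transmission t_tx = L/R = 550/255000000 = 0.00215686 ms.
Per-hop propagation t_prop = 51100/190000000 = 0.268947 ms.
Pipeline fill: first packet needs 2·t_tx to clear all hops; remaining 153 packets each add one t_tx.
Total = (2+154-1)·t_tx + 2·t_prop = 155·0.00215686 + 2·0.268947 = 0.872 ms.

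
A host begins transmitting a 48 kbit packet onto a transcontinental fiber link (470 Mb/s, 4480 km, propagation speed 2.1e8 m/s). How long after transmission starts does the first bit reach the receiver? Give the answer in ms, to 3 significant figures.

21.3 ms

First bit experiences only propagation delay: d/s = 4480000/210000000 = 21.3 ms.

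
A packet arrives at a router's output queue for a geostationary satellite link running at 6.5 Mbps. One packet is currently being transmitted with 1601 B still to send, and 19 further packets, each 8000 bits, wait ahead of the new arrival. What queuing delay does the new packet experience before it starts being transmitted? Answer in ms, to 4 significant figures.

Each queued packet: L/R = 8000/6500000 = 1.23077 ms.
19 queued → 23.3846 ms.
Plus remaining 12808 bits of current packet: 1.97046 ms.
Queuing delay = 25.36 ms.

25.36 ms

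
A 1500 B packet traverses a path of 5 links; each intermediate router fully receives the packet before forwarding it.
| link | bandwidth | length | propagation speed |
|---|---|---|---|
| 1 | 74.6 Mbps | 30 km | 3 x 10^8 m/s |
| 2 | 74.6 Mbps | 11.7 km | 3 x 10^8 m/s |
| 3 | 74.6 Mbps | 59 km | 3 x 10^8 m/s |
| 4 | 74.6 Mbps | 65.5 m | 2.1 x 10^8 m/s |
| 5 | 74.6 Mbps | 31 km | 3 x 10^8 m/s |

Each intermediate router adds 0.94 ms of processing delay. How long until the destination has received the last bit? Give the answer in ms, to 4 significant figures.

5.004 ms

L = 1500 × 8 = 12000 bits.
Transmission delay per hop = L/R = 12000/74600000 = 0.160858 ms; 5 hops → 0.80429 ms.
Propagation delays (d/s per hop): 0.1, 0.039, 0.196667, 0.000311905, 0.103333 ms; sum = 0.439312 ms.
Processing at 4 router(s): 4 × 0.94 ms = 3.76 ms.
End-to-end = 5.004 ms.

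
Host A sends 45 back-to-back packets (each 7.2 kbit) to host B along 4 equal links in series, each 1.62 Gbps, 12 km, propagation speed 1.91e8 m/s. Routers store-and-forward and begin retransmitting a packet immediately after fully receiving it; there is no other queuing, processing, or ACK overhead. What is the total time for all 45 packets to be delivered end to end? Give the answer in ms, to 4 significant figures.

0.4646 ms

Per-hop transmission t_tx = L/R = 7200/1620000000 = 0.00444444 ms.
Per-hop propagation t_prop = 12000/191000000 = 0.0628272 ms.
Pipeline fill: first packet needs 4·t_tx to clear all hops; remaining 44 packets each add one t_tx.
Total = (4+45-1)·t_tx + 4·t_prop = 48·0.00444444 + 4·0.0628272 = 0.4646 ms.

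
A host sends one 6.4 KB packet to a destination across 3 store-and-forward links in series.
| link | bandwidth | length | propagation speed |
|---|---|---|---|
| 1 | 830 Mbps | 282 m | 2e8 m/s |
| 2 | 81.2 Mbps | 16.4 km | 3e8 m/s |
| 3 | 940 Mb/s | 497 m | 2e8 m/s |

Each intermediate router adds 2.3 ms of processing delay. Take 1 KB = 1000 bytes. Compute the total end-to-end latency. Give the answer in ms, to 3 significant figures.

L = 51200 bits.
Transmission delays (L/R per hop): 0.0616867, 0.630542, 0.0544681 ms; sum = 0.746697 ms.
Propagation delays (d/s per hop): 0.00141, 0.0546667, 0.002485 ms; sum = 0.0585617 ms.
Processing at 2 router(s): 2 × 2.3 ms = 4.6 ms.
End-to-end = 5.41 ms.

5.41 ms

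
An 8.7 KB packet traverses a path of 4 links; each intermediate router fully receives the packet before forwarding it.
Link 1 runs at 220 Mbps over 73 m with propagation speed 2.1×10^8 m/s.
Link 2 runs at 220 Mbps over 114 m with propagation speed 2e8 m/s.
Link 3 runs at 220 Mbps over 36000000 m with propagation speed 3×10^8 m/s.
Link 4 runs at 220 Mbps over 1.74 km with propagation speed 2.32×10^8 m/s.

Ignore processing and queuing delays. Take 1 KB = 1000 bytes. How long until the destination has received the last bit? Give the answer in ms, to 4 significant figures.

L = 69600 bits.
Transmission delay per hop = L/R = 69600/220000000 = 0.316364 ms; 4 hops → 1.26545 ms.
Propagation delays (d/s per hop): 0.000347619, 0.00057, 120, 0.0075 ms; sum = 120.008 ms.
End-to-end = 121.3 ms.

121.3 ms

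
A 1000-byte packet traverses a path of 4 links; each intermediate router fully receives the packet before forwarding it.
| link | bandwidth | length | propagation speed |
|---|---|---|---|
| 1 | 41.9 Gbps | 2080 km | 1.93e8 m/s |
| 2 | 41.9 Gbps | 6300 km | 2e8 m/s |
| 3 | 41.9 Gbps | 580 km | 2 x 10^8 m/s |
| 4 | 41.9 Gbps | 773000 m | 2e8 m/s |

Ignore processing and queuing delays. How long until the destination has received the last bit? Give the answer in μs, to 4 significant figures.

L = 1000 × 8 = 8000 bits.
Transmission delay per hop = L/R = 8000/41900000000 = 0.190931 μs; 4 hops → 0.763723 μs.
Propagation delays (d/s per hop): 10777.2, 31500, 2900, 3865 μs; sum = 49042.2 μs.
End-to-end = 49040 μs.

49040 μs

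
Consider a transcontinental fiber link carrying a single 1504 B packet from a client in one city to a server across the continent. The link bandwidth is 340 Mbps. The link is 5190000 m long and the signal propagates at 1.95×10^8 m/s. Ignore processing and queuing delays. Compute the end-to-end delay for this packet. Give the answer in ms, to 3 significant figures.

26.7 ms

L = 1504 × 8 = 12032 bits.
Transmission delay = L/R = 12032 / 340000000 = 0.0353882 ms.
Propagation delay = d/s = 5190000 m / 195000000 m/s = 26.6154 ms.
Total = 26.7 ms.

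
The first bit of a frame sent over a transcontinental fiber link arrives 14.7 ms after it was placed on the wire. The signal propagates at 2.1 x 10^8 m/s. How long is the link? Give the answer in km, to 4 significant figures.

3087 km

d = s × t_prop = 210000000 × 0.0147 = 3087 km.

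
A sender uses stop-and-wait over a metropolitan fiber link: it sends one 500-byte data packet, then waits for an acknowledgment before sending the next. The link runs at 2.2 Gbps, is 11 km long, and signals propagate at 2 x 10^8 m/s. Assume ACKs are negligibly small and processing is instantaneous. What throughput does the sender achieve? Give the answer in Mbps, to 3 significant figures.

t_tx = L/R = 4000/2200000000 = 1.81818e-06 s.
t_prop = 11000/200000000 = 5.5e-05 s; RTT = 0.00011 s.
Cycle = t_tx + RTT = 0.000111818 s.
Throughput = L / cycle = 4000 / 0.000111818 = 35.8 Mbps.

35.8 Mbps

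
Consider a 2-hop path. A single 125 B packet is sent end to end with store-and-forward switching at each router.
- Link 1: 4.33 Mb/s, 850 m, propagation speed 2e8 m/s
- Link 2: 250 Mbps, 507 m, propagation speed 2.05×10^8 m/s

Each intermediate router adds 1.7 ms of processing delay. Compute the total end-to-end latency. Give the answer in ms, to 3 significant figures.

L = 125 × 8 = 1000 bits.
Transmission delays (L/R per hop): 0.230947, 0.004 ms; sum = 0.234947 ms.
Propagation delays (d/s per hop): 0.00425, 0.00247317 ms; sum = 0.00672317 ms.
Processing at 1 router(s): 1 × 1.7 ms = 1.7 ms.
End-to-end = 1.94 ms.

1.94 ms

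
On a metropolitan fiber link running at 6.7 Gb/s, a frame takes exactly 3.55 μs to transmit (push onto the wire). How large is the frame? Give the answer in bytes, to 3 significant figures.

2970 bytes

L = R × t_tx = 6700000000 b/s × 3.55e-06 s = 23785 bits.
In bytes: 23785 / 8 = 2970 bytes.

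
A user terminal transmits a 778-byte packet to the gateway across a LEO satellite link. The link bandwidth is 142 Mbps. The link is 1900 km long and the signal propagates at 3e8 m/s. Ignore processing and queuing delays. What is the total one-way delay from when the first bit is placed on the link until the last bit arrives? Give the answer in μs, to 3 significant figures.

L = 778 × 8 = 6224 bits.
Transmission delay = L/R = 6224 / 142000000 = 43.831 μs.
Propagation delay = d/s = 1900000 m / 300000000 m/s = 6333.33 μs.
Total = 6380 μs.

6380 μs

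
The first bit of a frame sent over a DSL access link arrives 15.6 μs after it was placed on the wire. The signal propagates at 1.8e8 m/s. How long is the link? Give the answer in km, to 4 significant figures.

2.808 km

d = s × t_prop = 180000000 × 1.56e-05 = 2.808 km.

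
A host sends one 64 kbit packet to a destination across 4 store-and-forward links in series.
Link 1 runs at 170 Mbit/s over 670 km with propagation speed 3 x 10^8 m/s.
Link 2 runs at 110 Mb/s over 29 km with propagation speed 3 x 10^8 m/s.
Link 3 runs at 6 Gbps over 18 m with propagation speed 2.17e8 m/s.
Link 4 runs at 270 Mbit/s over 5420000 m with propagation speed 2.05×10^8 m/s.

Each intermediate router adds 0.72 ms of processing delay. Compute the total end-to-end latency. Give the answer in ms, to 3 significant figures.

32.1 ms

L = 64000 bits.
Transmission delays (L/R per hop): 0.376471, 0.581818, 0.0106667, 0.237037 ms; sum = 1.20599 ms.
Propagation delays (d/s per hop): 2.23333, 0.0966667, 8.29493e-05, 26.439 ms; sum = 28.7691 ms.
Processing at 3 router(s): 3 × 0.72 ms = 2.16 ms.
End-to-end = 32.1 ms.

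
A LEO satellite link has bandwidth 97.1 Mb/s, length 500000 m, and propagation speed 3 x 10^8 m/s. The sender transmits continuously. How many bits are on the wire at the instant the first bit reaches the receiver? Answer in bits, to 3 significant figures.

162000 bits

Propagation delay = 500000 / 300000000 = 0.00166667 s.
BDP = R × t_prop = 97100000 × 0.00166667 = 161833 bits.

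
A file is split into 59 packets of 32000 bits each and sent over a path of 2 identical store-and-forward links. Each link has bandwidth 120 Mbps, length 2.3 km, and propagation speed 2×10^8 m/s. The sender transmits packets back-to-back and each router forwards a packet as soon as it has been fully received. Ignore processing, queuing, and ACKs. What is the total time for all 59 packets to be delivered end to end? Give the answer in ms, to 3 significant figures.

16.0 ms

Per-hop transmission t_tx = L/R = 32000/120000000 = 0.266667 ms.
Per-hop propagation t_prop = 2300/200000000 = 0.0115 ms.
Pipeline fill: first packet needs 2·t_tx to clear all hops; remaining 58 packets each add one t_tx.
Total = (2+59-1)·t_tx + 2·t_prop = 60·0.266667 + 2·0.0115 = 16.0 ms.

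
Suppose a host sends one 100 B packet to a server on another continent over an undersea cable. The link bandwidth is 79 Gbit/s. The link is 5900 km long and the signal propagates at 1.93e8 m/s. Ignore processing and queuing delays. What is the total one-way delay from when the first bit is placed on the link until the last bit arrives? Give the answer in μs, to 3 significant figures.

L = 100 × 8 = 800 bits.
Transmission delay = L/R = 800 / 79000000000 = 0.0101266 μs.
Propagation delay = d/s = 5900000 m / 193000000 m/s = 30569.9 μs.
Total = 30600 μs.

30600 μs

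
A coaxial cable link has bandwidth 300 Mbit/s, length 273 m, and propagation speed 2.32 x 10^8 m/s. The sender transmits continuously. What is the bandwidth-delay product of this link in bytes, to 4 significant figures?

Propagation delay = 273 / 2.32e+08 = 1.17672e-06 s.
BDP = R × t_prop = 300000000 × 1.17672e-06 = 353.017 bits.
In bytes: 353.017/8 = 44.13 bytes.

44.13 bytes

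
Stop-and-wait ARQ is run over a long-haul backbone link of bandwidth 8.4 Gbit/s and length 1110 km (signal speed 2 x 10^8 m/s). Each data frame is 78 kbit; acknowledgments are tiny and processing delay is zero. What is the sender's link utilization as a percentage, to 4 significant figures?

t_tx = L/R = 78000/8400000000 = 9.28571e-06 s.
t_prop = 1110000/200000000 = 0.00555 s; RTT = 0.0111 s.
Cycle = t_tx + RTT = 0.0111093 s.
Utilization = t_tx / cycle = 9.28571e-06/0.0111093 = 0.08359 %.

0.08359 %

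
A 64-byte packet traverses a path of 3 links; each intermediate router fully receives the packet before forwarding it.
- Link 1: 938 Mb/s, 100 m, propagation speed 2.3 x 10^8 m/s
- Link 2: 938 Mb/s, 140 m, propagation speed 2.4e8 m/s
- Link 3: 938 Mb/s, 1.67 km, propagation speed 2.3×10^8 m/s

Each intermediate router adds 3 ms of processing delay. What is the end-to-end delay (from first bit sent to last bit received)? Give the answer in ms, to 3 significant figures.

6.01 ms

L = 64 × 8 = 512 bits.
Transmission delay per hop = L/R = 512/938000000 = 0.000545842 ms; 3 hops → 0.00163753 ms.
Propagation delays (d/s per hop): 0.000434783, 0.000583333, 0.00726087 ms; sum = 0.00827899 ms.
Processing at 2 router(s): 2 × 3 ms = 6 ms.
End-to-end = 6.01 ms.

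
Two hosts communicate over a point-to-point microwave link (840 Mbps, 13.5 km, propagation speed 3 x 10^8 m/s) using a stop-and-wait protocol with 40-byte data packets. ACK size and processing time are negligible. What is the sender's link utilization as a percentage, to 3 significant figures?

0.421 %

t_tx = L/R = 320/840000000 = 3.80952e-07 s.
t_prop = 13500/300000000 = 4.5e-05 s; RTT = 9e-05 s.
Cycle = t_tx + RTT = 9.0381e-05 s.
Utilization = t_tx / cycle = 3.80952e-07/9.0381e-05 = 0.421 %.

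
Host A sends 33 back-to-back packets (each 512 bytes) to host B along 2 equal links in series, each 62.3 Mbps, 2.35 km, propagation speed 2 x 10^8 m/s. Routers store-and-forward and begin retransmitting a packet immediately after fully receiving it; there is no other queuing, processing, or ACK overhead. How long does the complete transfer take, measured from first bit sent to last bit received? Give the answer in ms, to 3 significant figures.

2.26 ms

Per-hop transmission t_tx = L/R = 4096/62300000 = 0.0657464 ms.
Per-hop propagation t_prop = 2350/200000000 = 0.01175 ms.
Pipeline fill: first packet needs 2·t_tx to clear all hops; remaining 32 packets each add one t_tx.
Total = (2+33-1)·t_tx + 2·t_prop = 34·0.0657464 + 2·0.01175 = 2.26 ms.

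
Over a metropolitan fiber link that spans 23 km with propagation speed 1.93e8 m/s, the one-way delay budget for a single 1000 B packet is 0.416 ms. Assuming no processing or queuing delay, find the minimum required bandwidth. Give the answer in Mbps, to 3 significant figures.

27.0 Mbps

L = 8000 bits.
Propagation delay = 23000 / 193000000 = 0.119171 ms.
Transmission budget = 0.416 − 0.119171 = 0.296829 ms.
R ≥ L / t_tx = 8000 bits / 0.000296829 s = 27.0 Mbps.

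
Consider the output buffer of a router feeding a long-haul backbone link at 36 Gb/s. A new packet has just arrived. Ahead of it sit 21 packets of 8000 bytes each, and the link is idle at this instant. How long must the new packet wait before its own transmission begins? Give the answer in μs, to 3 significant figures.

37.3 μs

Each queued packet: L/R = 64000/36000000000 = 1.77778 μs.
21 queued → 37.3333 μs.
Queuing delay = 37.3 μs.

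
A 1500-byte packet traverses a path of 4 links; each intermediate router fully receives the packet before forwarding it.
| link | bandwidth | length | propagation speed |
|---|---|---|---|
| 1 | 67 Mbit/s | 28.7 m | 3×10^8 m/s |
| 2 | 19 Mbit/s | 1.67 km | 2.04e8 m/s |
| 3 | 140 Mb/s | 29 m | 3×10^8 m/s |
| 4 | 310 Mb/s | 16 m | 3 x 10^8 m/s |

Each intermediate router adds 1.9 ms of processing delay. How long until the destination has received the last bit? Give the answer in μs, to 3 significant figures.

L = 1500 × 8 = 12000 bits.
Transmission delays (L/R per hop): 179.104, 631.579, 85.7143, 38.7097 μs; sum = 935.107 μs.
Propagation delays (d/s per hop): 0.0956667, 8.18627, 0.0966667, 0.0533333 μs; sum = 8.43194 μs.
Processing at 3 router(s): 3 × 1.9 ms = 5700 μs.
End-to-end = 6640 μs.

6640 μs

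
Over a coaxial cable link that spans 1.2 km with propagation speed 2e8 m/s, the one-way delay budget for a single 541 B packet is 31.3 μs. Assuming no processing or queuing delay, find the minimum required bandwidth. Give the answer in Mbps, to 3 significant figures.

171 Mbps

L = 4328 bits.
Propagation delay = 1200 / 200000000 = 6 μs.
Transmission budget = 31.3 − 6 = 25.3 μs.
R ≥ L / t_tx = 4328 bits / 2.53e-05 s = 171 Mbps.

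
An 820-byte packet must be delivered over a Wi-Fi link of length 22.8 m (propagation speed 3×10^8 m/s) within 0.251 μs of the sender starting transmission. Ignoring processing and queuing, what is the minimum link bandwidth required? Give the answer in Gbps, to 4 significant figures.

37.49 Gbps

L = 6560 bits.
Propagation delay = 22.8 / 300000000 = 0.076 μs.
Transmission budget = 0.251 − 0.076 = 0.175 μs.
R ≥ L / t_tx = 6560 bits / 1.75e-07 s = 37.49 Gbps.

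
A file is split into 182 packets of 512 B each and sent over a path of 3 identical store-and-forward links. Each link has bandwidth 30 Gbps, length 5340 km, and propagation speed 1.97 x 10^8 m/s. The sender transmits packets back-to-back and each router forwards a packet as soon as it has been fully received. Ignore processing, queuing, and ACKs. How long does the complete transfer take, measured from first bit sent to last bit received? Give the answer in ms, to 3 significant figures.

81.3 ms

Per-hop transmission t_tx = L/R = 4096/30000000000 = 0.000136533 ms.
Per-hop propagation t_prop = 5340000/197000000 = 27.1066 ms.
Pipeline fill: first packet needs 3·t_tx to clear all hops; remaining 181 packets each add one t_tx.
Total = (3+182-1)·t_tx + 3·t_prop = 184·0.000136533 + 3·27.1066 = 81.3 ms.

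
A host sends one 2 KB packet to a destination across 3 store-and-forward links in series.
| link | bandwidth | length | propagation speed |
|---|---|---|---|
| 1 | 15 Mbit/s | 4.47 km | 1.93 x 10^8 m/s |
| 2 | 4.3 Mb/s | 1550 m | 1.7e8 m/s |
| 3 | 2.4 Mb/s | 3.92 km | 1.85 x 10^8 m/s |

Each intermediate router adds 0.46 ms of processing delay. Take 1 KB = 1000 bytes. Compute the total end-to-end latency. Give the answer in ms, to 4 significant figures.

L = 16000 bits.
Transmission delays (L/R per hop): 1.06667, 3.72093, 6.66667 ms; sum = 11.4543 ms.
Propagation delays (d/s per hop): 0.0231606, 0.00911765, 0.0211892 ms; sum = 0.0534675 ms.
Processing at 2 router(s): 2 × 0.46 ms = 0.92 ms.
End-to-end = 12.43 ms.

12.43 ms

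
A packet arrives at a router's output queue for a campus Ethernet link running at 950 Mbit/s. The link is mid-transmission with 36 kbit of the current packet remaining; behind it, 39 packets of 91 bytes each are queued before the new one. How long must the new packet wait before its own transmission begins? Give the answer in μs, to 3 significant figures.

Each queued packet: L/R = 728/950000000 = 0.766316 μs.
39 queued → 29.8863 μs.
Plus remaining 36000 bits of current packet: 37.8947 μs.
Queuing delay = 67.8 μs.

67.8 μs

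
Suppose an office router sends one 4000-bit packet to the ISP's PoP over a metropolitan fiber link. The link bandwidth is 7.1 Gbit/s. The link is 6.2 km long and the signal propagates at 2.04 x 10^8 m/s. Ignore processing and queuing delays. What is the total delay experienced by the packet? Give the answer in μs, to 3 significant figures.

Transmission delay = L/R = 4000 / 7100000000 = 0.56338 μs.
Propagation delay = d/s = 6200 m / 204000000 m/s = 30.3922 μs.
Total = 31.0 μs.

31.0 μs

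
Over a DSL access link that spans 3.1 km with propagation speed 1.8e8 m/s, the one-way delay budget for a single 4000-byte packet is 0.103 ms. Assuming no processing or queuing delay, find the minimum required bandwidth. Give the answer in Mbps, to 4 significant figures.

373.1 Mbps

L = 32000 bits.
Propagation delay = 3100 / 180000000 = 0.0172222 ms.
Transmission budget = 0.103 − 0.0172222 = 0.0857778 ms.
R ≥ L / t_tx = 32000 bits / 8.57778e-05 s = 373.1 Mbps.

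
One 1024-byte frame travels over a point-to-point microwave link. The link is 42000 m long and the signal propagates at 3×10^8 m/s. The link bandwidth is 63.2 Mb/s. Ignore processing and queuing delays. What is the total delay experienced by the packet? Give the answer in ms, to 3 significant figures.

0.270 ms

L = 1024 × 8 = 8192 bits.
Transmission delay = L/R = 8192 / 63200000 = 0.12962 ms.
Propagation delay = d/s = 42000 m / 300000000 m/s = 0.14 ms.
Total = 0.270 ms.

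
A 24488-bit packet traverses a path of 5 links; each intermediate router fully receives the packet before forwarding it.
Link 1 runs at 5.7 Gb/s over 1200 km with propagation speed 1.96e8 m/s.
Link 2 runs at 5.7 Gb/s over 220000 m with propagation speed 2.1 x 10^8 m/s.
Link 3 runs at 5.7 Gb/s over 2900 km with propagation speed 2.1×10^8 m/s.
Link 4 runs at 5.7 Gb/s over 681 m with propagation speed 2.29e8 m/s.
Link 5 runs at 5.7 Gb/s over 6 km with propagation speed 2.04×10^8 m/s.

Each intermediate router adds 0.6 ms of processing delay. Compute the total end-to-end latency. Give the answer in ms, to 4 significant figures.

23.43 ms

Transmission delay per hop = L/R = 24488/5700000000 = 0.00429614 ms; 5 hops → 0.0214807 ms.
Propagation delays (d/s per hop): 6.12245, 1.04762, 13.8095, 0.0029738, 0.0294118 ms; sum = 21.012 ms.
Processing at 4 router(s): 4 × 0.6 ms = 2.4 ms.
End-to-end = 23.43 ms.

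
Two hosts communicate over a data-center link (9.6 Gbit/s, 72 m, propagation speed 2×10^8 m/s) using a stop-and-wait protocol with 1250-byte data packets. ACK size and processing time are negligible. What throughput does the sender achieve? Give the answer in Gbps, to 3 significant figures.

5.68 Gbps

t_tx = L/R = 10000/9600000000 = 1.04167e-06 s.
t_prop = 72/200000000 = 3.6e-07 s; RTT = 7.2e-07 s.
Cycle = t_tx + RTT = 1.76167e-06 s.
Throughput = L / cycle = 10000 / 1.76167e-06 = 5.68 Gbps.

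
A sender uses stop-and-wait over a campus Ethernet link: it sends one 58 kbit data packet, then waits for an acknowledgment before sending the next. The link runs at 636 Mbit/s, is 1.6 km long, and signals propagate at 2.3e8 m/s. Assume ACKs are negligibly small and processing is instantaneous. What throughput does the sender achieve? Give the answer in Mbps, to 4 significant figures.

551.8 Mbps

t_tx = L/R = 58000/636000000 = 9.1195e-05 s.
t_prop = 1600/2.3e+08 = 6.95652e-06 s; RTT = 1.3913e-05 s.
Cycle = t_tx + RTT = 0.000105108 s.
Throughput = L / cycle = 58000 / 0.000105108 = 551.8 Mbps.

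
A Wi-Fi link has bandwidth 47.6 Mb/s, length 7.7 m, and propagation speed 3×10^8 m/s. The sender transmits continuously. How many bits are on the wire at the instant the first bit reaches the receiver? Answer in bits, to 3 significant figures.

Propagation delay = 7.7 / 300000000 = 2.56667e-08 s.
BDP = R × t_prop = 47600000 × 2.56667e-08 = 1.22173 bits.

1.22 bits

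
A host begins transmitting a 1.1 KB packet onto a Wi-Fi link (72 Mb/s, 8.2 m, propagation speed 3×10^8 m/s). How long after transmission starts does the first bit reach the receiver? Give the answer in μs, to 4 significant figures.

0.02733 μs

First bit experiences only propagation delay: d/s = 8.2/300000000 = 0.02733 μs.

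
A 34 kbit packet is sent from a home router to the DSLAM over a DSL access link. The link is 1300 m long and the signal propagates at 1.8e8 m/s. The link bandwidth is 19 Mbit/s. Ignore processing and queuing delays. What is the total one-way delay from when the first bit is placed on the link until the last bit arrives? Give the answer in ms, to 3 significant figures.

L = 34000 bits.
Transmission delay = L/R = 34000 / 19000000 = 1.78947 ms.
Propagation delay = d/s = 1300 m / 180000000 m/s = 0.00722222 ms.
Total = 1.80 ms.

1.80 ms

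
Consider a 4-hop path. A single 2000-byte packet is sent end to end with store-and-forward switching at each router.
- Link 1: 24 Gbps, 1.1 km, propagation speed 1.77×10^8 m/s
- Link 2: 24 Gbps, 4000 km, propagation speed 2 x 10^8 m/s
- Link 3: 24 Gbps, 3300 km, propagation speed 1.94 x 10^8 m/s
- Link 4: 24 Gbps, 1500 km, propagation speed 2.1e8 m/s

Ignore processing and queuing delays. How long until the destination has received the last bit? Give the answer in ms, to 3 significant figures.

44.2 ms

L = 2000 × 8 = 16000 bits.
Transmission delay per hop = L/R = 16000/24000000000 = 0.000666667 ms; 4 hops → 0.00266667 ms.
Propagation delays (d/s per hop): 0.00621469, 20, 17.0103, 7.14286 ms; sum = 44.1594 ms.
End-to-end = 44.2 ms.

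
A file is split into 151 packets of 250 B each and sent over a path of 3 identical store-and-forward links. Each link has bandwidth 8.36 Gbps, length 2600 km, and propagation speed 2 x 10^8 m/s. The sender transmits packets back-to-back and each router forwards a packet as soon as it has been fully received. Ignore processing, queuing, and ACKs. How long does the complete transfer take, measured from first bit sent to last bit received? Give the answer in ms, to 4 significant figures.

Per-hop transmission t_tx = L/R = 2000/8.36e+09 = 0.000239234 ms.
Per-hop propagation t_prop = 2600000/200000000 = 13 ms.
Pipeline fill: first packet needs 3·t_tx to clear all hops; remaining 150 packets each add one t_tx.
Total = (3+151-1)·t_tx + 3·t_prop = 153·0.000239234 + 3·13 = 39.04 ms.

39.04 ms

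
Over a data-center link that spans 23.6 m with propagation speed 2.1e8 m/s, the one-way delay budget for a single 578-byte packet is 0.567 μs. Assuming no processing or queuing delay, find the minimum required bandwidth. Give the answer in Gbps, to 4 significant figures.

L = 4624 bits.
Propagation delay = 23.6 / 210000000 = 0.112381 μs.
Transmission budget = 0.567 − 0.112381 = 0.454619 μs.
R ≥ L / t_tx = 4624 bits / 4.54619e-07 s = 10.17 Gbps.

10.17 Gbps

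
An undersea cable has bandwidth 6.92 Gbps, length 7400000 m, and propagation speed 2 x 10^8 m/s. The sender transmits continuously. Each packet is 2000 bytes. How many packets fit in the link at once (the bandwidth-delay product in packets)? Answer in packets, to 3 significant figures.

Propagation delay = 7400000 / 200000000 = 0.037 s.
BDP = R × t_prop = 6920000000 × 0.037 = 256040000 bits.
In packets of 16000 bits: 16000 packets.

16000 packets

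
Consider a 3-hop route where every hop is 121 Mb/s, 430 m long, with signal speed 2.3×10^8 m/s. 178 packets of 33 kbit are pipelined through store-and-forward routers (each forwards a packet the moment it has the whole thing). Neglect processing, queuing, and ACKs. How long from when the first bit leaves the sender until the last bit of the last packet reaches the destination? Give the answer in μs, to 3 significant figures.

Per-hop transmission t_tx = L/R = 33000/121000000 = 272.727 μs.
Per-hop propagation t_prop = 430/2.3e+08 = 1.86957 μs.
Pipeline fill: first packet needs 3·t_tx to clear all hops; remaining 177 packets each add one t_tx.
Total = (3+178-1)·t_tx + 3·t_prop = 180·272.727 + 3·1.86957 = 49100 μs.

49100 μs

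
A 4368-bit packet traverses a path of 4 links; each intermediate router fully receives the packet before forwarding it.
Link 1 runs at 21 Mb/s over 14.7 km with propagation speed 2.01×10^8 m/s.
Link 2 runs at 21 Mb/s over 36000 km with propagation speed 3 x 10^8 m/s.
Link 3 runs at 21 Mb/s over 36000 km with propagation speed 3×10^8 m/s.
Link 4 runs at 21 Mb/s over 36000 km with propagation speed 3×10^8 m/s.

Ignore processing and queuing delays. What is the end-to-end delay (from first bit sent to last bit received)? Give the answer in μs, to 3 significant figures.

Transmission delay per hop = L/R = 4368/21000000 = 208 μs; 4 hops → 832 μs.
Propagation delays (d/s per hop): 73.1343, 120000, 120000, 120000 μs; sum = 360073 μs.
End-to-end = 361000 μs.

361000 μs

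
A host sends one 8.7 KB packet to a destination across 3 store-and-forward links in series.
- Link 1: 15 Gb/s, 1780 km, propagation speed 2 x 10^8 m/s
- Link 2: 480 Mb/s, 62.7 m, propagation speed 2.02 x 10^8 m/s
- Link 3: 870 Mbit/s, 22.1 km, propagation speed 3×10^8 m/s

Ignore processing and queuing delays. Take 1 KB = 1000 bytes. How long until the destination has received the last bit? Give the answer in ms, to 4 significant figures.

9.204 ms

L = 69600 bits.
Transmission delays (L/R per hop): 0.00464, 0.145, 0.08 ms; sum = 0.22964 ms.
Propagation delays (d/s per hop): 8.9, 0.000310396, 0.0736667 ms; sum = 8.97398 ms.
End-to-end = 9.204 ms.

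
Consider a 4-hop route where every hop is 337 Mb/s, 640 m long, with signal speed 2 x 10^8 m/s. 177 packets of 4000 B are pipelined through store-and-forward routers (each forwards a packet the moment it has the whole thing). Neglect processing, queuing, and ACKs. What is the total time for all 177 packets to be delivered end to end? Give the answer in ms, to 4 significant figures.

17.10 ms

Per-hop transmission t_tx = L/R = 32000/337000000 = 0.0949555 ms.
Per-hop propagation t_prop = 640/200000000 = 0.0032 ms.
Pipeline fill: first packet needs 4·t_tx to clear all hops; remaining 176 packets each add one t_tx.
Total = (4+177-1)·t_tx + 4·t_prop = 180·0.0949555 + 4·0.0032 = 17.10 ms.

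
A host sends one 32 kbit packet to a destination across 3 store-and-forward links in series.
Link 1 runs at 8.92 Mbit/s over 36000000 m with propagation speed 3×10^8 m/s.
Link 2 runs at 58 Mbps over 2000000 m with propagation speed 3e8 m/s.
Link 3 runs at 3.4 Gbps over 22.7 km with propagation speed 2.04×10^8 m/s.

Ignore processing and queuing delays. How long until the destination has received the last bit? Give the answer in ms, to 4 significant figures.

L = 32000 bits.
Transmission delays (L/R per hop): 3.58744, 0.551724, 0.00941176 ms; sum = 4.14858 ms.
Propagation delays (d/s per hop): 120, 6.66667, 0.111275 ms; sum = 126.778 ms.
End-to-end = 130.9 ms.

130.9 ms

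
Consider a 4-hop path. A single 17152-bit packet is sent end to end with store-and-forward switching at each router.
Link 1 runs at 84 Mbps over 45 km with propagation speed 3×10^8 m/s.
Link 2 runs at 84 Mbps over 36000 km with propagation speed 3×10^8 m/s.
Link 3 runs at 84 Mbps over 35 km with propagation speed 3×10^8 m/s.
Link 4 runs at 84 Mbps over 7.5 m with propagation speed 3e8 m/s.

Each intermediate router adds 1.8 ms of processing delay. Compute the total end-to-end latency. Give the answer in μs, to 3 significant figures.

Transmission delay per hop = L/R = 17152/84000000 = 204.19 μs; 4 hops → 816.762 μs.
Propagation delays (d/s per hop): 150, 120000, 116.667, 0.025 μs; sum = 120267 μs.
Processing at 3 router(s): 3 × 1.8 ms = 5400 μs.
End-to-end = 126000 μs.

126000 μs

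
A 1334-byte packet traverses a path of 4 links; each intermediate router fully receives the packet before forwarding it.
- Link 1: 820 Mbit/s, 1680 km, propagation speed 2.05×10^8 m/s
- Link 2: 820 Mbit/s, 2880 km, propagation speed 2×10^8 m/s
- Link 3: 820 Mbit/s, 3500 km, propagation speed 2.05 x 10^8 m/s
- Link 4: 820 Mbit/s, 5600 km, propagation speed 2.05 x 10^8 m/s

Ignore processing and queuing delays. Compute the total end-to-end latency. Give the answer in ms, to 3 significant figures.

67.0 ms

L = 1334 × 8 = 10672 bits.
Transmission delay per hop = L/R = 10672/820000000 = 0.0130146 ms; 4 hops → 0.0520585 ms.
Propagation delays (d/s per hop): 8.19512, 14.4, 17.0732, 27.3171 ms; sum = 66.9854 ms.
End-to-end = 67.0 ms.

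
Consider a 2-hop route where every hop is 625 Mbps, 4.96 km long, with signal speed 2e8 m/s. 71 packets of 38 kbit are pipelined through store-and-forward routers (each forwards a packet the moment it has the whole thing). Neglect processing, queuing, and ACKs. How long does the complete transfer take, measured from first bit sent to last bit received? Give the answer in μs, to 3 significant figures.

4430 μs

Per-hop transmission t_tx = L/R = 38000/625000000 = 60.8 μs.
Per-hop propagation t_prop = 4960/200000000 = 24.8 μs.
Pipeline fill: first packet needs 2·t_tx to clear all hops; remaining 70 packets each add one t_tx.
Total = (2+71-1)·t_tx + 2·t_prop = 72·60.8 + 2·24.8 = 4430 μs.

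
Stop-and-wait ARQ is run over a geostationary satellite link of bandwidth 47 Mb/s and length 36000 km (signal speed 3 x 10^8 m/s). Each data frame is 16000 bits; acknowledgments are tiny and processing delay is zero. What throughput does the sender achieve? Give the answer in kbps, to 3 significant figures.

66.6 kbps

t_tx = L/R = 16000/47000000 = 0.000340426 s.
t_prop = 36000000/300000000 = 0.12 s; RTT = 0.24 s.
Cycle = t_tx + RTT = 0.24034 s.
Throughput = L / cycle = 16000 / 0.24034 = 66.6 kbps.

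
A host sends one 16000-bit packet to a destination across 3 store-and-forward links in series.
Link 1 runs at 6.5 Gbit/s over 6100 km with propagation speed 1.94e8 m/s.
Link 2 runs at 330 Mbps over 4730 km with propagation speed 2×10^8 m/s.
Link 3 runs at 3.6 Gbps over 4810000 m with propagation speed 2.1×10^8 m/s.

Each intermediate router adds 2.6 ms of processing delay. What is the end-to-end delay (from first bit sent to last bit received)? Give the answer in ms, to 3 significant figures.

Transmission delays (L/R per hop): 0.00246154, 0.0484848, 0.00444444 ms; sum = 0.0553908 ms.
Propagation delays (d/s per hop): 31.4433, 23.65, 22.9048 ms; sum = 77.9981 ms.
Processing at 2 router(s): 2 × 2.6 ms = 5.2 ms.
End-to-end = 83.3 ms.

83.3 ms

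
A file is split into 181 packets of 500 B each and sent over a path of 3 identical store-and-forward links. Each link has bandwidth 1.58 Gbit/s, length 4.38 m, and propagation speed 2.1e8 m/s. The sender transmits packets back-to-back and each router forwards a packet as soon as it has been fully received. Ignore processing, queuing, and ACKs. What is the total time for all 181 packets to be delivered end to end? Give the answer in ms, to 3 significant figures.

Per-hop transmission t_tx = L/R = 4000/1580000000 = 0.00253165 ms.
Per-hop propagation t_prop = 4.38/210000000 = 2.08571e-05 ms.
Pipeline fill: first packet needs 3·t_tx to clear all hops; remaining 180 packets each add one t_tx.
Total = (3+181-1)·t_tx + 3·t_prop = 183·0.00253165 + 3·2.08571e-05 = 0.463 ms.

0.463 ms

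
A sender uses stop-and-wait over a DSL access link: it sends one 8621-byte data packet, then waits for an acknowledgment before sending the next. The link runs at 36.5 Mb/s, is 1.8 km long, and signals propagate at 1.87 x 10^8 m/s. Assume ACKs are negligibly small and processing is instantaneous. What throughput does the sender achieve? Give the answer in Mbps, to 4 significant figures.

36.13 Mbps

t_tx = L/R = 68968/36500000 = 0.00188953 s.
t_prop = 1800/187000000 = 9.62567e-06 s; RTT = 1.92513e-05 s.
Cycle = t_tx + RTT = 0.00190879 s.
Throughput = L / cycle = 68968 / 0.00190879 = 36.13 Mbps.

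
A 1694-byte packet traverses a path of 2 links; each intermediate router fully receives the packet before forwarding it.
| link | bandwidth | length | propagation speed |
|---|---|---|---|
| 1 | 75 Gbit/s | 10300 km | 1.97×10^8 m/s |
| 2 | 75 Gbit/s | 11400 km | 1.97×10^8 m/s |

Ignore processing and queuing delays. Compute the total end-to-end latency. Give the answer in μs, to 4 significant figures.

L = 1694 × 8 = 13552 bits.
Transmission delay per hop = L/R = 13552/75000000000 = 0.180693 μs; 2 hops → 0.361387 μs.
Propagation delays (d/s per hop): 52284.3, 57868 μs; sum = 110152 μs.
End-to-end = 110200 μs.

110200 μs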